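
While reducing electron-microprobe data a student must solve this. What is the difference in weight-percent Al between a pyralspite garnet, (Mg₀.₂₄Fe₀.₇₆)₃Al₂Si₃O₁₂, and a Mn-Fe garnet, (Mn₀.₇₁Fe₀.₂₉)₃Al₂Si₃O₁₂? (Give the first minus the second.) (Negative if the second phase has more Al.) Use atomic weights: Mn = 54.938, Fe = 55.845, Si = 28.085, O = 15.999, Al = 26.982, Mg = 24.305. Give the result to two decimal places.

M((Mg₀.₂₄Fe₀.₇₆)₃Al₂Si₃O₁₂) = 475.033 g/mol, so wt% Al = 53.964/475.033 × 100 = 11.36%.
M((Mn₀.₇₁Fe₀.₂₉)₃Al₂Si₃O₁₂) = 495.810 g/mol, so wt% Al = 53.964/495.810 × 100 = 10.88%.
11.36 − 10.88 = 0.48 pp.

0.48 percentage points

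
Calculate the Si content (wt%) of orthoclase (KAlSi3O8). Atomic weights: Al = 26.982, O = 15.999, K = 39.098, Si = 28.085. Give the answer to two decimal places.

Formula mass = 1*39.098 + 1*26.982 + 3*28.085 + 8*15.999 = 278.327 g/mol, of which 84.255 g is Si.
So Si makes up 84.255/278.327 = 0.3027 of the mass, i.e. 30.27%.

30.27 wt%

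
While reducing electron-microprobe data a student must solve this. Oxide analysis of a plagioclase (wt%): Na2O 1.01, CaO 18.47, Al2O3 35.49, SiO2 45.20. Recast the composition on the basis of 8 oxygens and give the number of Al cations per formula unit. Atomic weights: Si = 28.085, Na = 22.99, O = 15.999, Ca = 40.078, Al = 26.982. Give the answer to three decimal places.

1.924 Al apfu

Na2O (M=61.979): mol = 0.01630; Na = 0.03260, O = 0.01630.
CaO (M=56.077): mol = 0.32937; Ca = 0.32937, O = 0.32937.
Al2O3 (M=101.961): mol = 0.34807; Al = 0.69614, O = 1.04421.
SiO2 (M=60.083): mol = 0.75229; Si = 0.75229, O = 1.50458.
ΣO = 2.89446; factor = 8/ΣO = 2.76390.
Al apfu = 0.69614 × 2.76390 = 1.924.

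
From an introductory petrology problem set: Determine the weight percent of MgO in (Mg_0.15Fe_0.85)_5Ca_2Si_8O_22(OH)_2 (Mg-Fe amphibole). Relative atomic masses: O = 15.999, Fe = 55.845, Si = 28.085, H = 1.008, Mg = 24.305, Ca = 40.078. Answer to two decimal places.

M((Mg_0.15Fe_0.85)_5Ca_2Si_8O_22(OH)_2) = 946.398 g/mol; M(MgO) = 40.304 g/mol.
Moles MgO per formula unit = 0.75 Mg ÷ 1 = 0.7500.
MgO fraction = (0.7500 × 40.304) / 946.398 = 30.228/946.398 = 0.0319.

3.19 wt%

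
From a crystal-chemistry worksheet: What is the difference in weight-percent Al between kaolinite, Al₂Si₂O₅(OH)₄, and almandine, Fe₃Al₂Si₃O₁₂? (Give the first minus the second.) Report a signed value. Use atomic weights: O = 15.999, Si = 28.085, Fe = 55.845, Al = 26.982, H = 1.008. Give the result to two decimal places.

10.06 percentage points

First mineral: 53.964 g Al in 258.157 g formula = 20.90 wt% Al.
Second mineral: 53.964 g Al in 497.742 g formula = 10.84 wt% Al.
20.90% − 10.84% gives a difference of 10.06 percentage points.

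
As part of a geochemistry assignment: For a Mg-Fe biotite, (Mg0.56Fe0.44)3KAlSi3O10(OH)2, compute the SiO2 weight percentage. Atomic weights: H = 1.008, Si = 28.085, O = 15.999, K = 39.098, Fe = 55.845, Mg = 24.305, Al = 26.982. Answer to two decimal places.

39.28 wt%

Formula mass = 458.887 g/mol.
3 Si → 3.0000 mol SiO2 per formula unit; M(SiO2) = 60.083, so SiO2 mass = 180.249 g.
180.249/458.887 × 100 = 39.28 wt%.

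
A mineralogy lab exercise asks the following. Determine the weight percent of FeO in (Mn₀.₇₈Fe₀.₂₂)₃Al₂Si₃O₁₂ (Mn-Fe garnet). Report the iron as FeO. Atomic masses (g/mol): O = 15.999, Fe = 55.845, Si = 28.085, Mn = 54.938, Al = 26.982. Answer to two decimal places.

Formula mass = 495.620 g/mol.
0.66 Fe → 0.6600 mol FeO per formula unit; M(FeO) = 71.844, so FeO mass = 47.417 g.
47.417/495.620 × 100 = 9.57 wt%.

9.57 wt%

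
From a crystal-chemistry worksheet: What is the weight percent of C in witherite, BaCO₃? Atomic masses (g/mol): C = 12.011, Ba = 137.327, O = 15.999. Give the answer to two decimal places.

Formula mass = 1·137.327 + 1·12.011 + 3·15.999 = 197.335 g/mol, of which 12.011 g is C.
So C makes up 12.011/197.335 = 0.0609 of the mass, i.e. 6.09%.

6.09 mass %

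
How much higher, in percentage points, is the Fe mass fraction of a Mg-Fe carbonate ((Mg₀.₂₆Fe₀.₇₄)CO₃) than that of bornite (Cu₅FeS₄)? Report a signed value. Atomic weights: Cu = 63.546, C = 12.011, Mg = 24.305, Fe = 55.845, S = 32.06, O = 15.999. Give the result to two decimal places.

Fe in (Mg₀.₂₆Fe₀.₇₄)CO₃: molar mass 107.653 g/mol; 0.74×55.845 = 41.325 g → 38.39 wt%.
Fe in Cu₅FeS₄: molar mass 501.815 g/mol; 1×55.845 = 55.845 g → 11.13 wt%.
Difference = 38.39 − 11.13 = 27.26 percentage points.

27.26 percentage points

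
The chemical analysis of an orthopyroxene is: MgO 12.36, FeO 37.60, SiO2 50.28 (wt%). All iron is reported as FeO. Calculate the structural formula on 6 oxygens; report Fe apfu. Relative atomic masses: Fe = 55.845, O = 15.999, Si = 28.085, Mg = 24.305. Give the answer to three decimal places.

1.254 Fe apfu

MgO: 12.36/40.304 = 0.30667 mol → 0.30667 mol Mg, 0.30667 mol O.
FeO: 37.60/71.844 = 0.52336 mol → 0.52336 mol Fe, 0.52336 mol O.
SiO2: 50.28/60.083 = 0.83684 mol → 0.83684 mol Si, 1.67368 mol O.
Total oxygen = 2.50371 mol. Normalization factor = 6/2.50371 = 2.39644.
Fe per 6 O = 0.52336 × 2.39644 = 1.254.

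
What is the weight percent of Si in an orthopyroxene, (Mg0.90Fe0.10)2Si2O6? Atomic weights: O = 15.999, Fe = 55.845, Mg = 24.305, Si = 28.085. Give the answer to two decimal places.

Formula mass = 1.80·24.305 + 0.20·55.845 + 2·28.085 + 6·15.999 = 207.082 g/mol, of which 56.170 g is Si.
So Si makes up 56.170/207.082 = 0.2712 of the mass, i.e. 27.12%.

27.12 weight percent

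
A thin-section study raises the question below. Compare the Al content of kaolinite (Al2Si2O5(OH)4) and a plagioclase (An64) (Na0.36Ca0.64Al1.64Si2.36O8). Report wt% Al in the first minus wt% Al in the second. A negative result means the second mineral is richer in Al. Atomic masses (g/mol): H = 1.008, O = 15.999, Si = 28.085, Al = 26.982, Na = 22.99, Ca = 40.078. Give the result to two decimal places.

First mineral: 53.964 g Al in 258.157 g formula = 20.90 wt% Al.
Second mineral: 44.250 g Al in 272.449 g formula = 16.24 wt% Al.
20.90% − 16.24% gives a difference of 4.66 percentage points.

4.66 percentage points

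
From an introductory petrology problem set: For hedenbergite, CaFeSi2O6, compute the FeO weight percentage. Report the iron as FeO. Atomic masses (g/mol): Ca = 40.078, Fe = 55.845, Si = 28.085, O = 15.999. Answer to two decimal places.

M(CaFeSi2O6) = 248.087 g/mol; M(FeO) = 71.844 g/mol.
Moles FeO per formula unit = 1 Fe ÷ 1 = 1.0000.
FeO fraction = (1.0000 × 71.844) / 248.087 = 71.844/248.087 = 0.2896.

28.96 wt%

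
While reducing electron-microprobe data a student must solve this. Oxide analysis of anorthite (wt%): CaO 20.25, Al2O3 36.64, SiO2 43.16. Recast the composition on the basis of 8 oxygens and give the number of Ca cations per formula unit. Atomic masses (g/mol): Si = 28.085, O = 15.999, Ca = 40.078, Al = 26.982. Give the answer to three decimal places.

CaO (M=56.077): mol = 0.36111; Ca = 0.36111, O = 0.36111.
Al2O3 (M=101.961): mol = 0.35935; Al = 0.71870, O = 1.07805.
SiO2 (M=60.083): mol = 0.71834; Si = 0.71834, O = 1.43668.
ΣO = 2.87584; factor = 8/ΣO = 2.78180.
Ca apfu = 0.36111 × 2.78180 = 1.005.

1.005 Ca apfu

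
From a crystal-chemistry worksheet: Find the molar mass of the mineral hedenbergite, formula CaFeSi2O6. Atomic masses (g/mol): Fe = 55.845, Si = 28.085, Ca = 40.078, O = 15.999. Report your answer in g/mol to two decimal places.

248.09 g/mol

Ca: 1 × 40.078 = 40.0780
Fe: 1 × 55.845 = 55.8450
Si: 2 × 28.085 = 56.1700
O: 6 × 15.999 = 95.9940
Summing the contributions gives the formula mass.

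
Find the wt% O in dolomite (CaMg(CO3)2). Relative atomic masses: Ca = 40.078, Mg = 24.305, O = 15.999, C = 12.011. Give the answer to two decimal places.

Formula mass = 1·40.078 + 1·24.305 + 2·12.011 + 6·15.999 = 184.399 g/mol, of which 95.994 g is O.
So O makes up 95.994/184.399 = 0.5206 of the mass, i.e. 52.06%.

52.06 weight percent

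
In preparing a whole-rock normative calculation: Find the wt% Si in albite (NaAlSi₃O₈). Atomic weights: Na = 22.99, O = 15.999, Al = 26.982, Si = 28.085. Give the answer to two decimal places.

32.13 wt%

M(NaAlSi₃O₈) = 262.219 g/mol.
Si contributes 3 × 28.085 = 84.255 g per mole.
84.255/262.219 = 0.3213 → 32.13%.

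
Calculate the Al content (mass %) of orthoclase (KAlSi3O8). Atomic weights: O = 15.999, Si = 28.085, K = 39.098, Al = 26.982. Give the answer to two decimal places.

Molar mass of KAlSi3O8: 1×39.098 + 1×26.982 + 3×28.085 + 8×15.999 = 278.327 g/mol.
Mass of Al per formula unit: 1 × 26.982 = 26.982 g.
Weight fraction Al = 26.982 / 278.327 = 0.0969.

9.69 mass %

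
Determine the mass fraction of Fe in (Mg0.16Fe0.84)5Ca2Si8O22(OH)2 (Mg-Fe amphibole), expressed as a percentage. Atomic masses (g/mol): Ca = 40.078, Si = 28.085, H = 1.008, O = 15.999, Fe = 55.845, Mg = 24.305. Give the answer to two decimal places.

M((Mg0.16Fe0.84)5Ca2Si8O22(OH)2) = 944.821 g/mol.
Fe contributes 4.20 × 55.845 = 234.549 g per mole.
234.549/944.821 = 0.2482 → 24.82%.

24.82 wt%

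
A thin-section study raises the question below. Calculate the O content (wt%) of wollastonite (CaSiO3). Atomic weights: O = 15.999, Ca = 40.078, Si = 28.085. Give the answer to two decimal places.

M(CaSiO3) = 116.160 g/mol.
O contributes 3 × 15.999 = 47.997 g per mole.
47.997/116.160 = 0.4132 → 41.32%.

41.32 wt%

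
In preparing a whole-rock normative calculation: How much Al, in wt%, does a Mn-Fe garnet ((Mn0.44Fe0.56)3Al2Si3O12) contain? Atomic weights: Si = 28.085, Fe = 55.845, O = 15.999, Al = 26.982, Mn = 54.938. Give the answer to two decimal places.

M((Mn0.44Fe0.56)3Al2Si3O12) = 496.545 g/mol.
Al contributes 2 × 26.982 = 53.964 g per mole.
53.964/496.545 = 0.1087 → 10.87%.

10.87 wt%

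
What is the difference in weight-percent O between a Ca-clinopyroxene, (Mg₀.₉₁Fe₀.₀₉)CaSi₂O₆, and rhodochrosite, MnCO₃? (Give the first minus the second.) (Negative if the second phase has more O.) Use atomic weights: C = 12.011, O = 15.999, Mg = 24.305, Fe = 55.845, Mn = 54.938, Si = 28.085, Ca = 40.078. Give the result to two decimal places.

M((Mg₀.₉₁Fe₀.₀₉)CaSi₂O₆) = 219.386 g/mol, so wt% O = 95.994/219.386 × 100 = 43.76%.
M(MnCO₃) = 114.946 g/mol, so wt% O = 47.997/114.946 × 100 = 41.76%.
43.76 − 41.76 = 2.00 pp.

2.00 percentage points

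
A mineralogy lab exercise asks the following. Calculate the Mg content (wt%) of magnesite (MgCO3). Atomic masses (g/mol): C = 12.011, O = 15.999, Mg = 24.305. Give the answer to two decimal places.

28.83 wt%

Molar mass of MgCO3: 1×24.305 + 1×12.011 + 3×15.999 = 84.313 g/mol.
Mass of Mg per formula unit: 1 × 24.305 = 24.305 g.
Weight fraction Mg = 24.305 / 84.313 = 0.2883.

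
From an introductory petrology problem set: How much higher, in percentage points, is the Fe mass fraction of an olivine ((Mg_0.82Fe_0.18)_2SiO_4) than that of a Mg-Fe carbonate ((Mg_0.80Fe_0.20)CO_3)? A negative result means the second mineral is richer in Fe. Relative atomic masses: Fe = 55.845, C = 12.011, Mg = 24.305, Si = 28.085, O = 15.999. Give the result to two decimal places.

Fe in (Mg_0.82Fe_0.18)_2SiO_4: molar mass 152.045 g/mol; 0.36×55.845 = 20.104 g → 13.22 wt%.
Fe in (Mg_0.80Fe_0.20)CO_3: molar mass 90.621 g/mol; 0.20×55.845 = 11.169 g → 12.32 wt%.
Difference = 13.22 − 12.32 = 0.90 percentage points.

0.90 percentage points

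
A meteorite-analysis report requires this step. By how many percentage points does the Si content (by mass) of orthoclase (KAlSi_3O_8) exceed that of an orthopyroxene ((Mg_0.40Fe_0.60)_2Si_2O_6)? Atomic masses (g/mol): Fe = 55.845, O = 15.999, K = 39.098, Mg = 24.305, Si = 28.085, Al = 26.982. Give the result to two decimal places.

6.73 percentage points

M(KAlSi_3O_8) = 278.327 g/mol, so wt% Si = 84.255/278.327 × 100 = 30.27%.
M((Mg_0.40Fe_0.60)_2Si_2O_6) = 238.622 g/mol, so wt% Si = 56.170/238.622 × 100 = 23.54%.
30.27 − 23.54 = 6.73 pp.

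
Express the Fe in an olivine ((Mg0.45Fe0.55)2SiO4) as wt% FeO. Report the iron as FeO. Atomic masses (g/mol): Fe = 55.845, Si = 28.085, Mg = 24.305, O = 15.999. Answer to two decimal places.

45.06 wt%

Molar mass of (Mg0.45Fe0.55)2SiO4 = 0.90×24.305 + 1.10×55.845 + 1×28.085 + 4×15.999 = 175.385 g/mol.
Each formula unit contains 1.10 Fe, equivalent to 1.10/1 = 1.1000 mol FeO.
M(FeO) = 1×55.845 + 1×15.999 = 71.844 g/mol.
Mass of FeO per formula unit = 1.1000 × 71.844 = 79.028 g.
FeO wt% = 79.028 / 175.385 × 100 = 45.06%.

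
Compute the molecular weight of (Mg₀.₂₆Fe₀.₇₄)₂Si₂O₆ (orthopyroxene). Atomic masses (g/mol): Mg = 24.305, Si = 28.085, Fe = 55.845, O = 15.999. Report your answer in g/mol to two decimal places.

247.45 g/mol

The formula mass is the sum 0.52(24.305) + 1.48(55.845) + 2(28.085) + 6(15.999).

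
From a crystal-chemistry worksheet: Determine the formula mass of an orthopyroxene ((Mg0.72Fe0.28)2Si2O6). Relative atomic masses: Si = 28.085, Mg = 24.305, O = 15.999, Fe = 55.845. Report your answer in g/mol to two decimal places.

218.44 g/mol

The formula mass is the sum 1.44*24.305 + 0.56*55.845 + 2*28.085 + 6*15.999.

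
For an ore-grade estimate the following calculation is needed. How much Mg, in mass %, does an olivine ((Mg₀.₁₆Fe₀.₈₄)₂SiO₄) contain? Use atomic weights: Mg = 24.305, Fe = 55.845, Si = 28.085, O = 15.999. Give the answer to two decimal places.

M((Mg₀.₁₆Fe₀.₈₄)₂SiO₄) = 193.678 g/mol.
Mg contributes 0.32 × 24.305 = 7.778 g per mole.
7.778/193.678 = 0.0402 → 4.02%.

4.02 mass %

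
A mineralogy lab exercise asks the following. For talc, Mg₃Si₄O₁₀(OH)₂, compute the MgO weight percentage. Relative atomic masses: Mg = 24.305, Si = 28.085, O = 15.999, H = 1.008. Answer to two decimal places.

31.88 wt%

Molar mass of Mg₃Si₄O₁₀(OH)₂ = 3*24.305 + 4*28.085 + 12*15.999 + 2*1.008 = 379.259 g/mol.
Each formula unit contains 3 Mg, equivalent to 3/1 = 3.0000 mol MgO.
M(MgO) = 1×24.305 + 1×15.999 = 40.304 g/mol.
Mass of MgO per formula unit = 3.0000 × 40.304 = 120.912 g.
MgO wt% = 120.912 / 379.259 × 100 = 31.88%.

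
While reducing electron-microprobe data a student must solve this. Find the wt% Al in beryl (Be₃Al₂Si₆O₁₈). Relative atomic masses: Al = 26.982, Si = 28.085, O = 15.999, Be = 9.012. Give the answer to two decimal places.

10.04 weight percent

Molar mass of Be₃Al₂Si₆O₁₈: 3*9.012 + 2*26.982 + 6*28.085 + 18*15.999 = 537.492 g/mol.
Mass of Al per formula unit: 2 × 26.982 = 53.964 g.
Weight fraction Al = 53.964 / 537.492 = 0.1004.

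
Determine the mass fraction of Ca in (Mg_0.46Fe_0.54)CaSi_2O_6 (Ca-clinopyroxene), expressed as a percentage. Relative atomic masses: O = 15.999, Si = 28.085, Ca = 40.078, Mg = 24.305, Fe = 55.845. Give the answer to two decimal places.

Formula mass = 0.46×24.305 + 0.54×55.845 + 1×40.078 + 2×28.085 + 6×15.999 = 233.579 g/mol, of which 40.078 g is Ca.
So Ca makes up 40.078/233.579 = 0.1716 of the mass, i.e. 17.16%.

17.16 weight percent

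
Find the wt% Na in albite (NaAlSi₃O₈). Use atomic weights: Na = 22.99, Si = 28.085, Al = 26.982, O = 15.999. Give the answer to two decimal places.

Formula mass = 1×22.99 + 1×26.982 + 3×28.085 + 8×15.999 = 262.219 g/mol, of which 22.990 g is Na.
So Na makes up 22.990/262.219 = 0.0877 of the mass, i.e. 8.77%.

8.77 weight percent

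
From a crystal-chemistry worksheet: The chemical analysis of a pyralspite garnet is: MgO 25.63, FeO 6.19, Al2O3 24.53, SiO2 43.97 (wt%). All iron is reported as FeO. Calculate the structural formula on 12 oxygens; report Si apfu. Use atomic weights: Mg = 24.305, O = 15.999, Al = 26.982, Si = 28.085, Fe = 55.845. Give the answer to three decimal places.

3.020 Si apfu

MgO: 25.63/40.304 = 0.63592 mol → 0.63592 mol Mg, 0.63592 mol O.
FeO: 6.19/71.844 = 0.08616 mol → 0.08616 mol Fe, 0.08616 mol O.
Al2O3: 24.53/101.961 = 0.24058 mol → 0.48116 mol Al, 0.72174 mol O.
SiO2: 43.97/60.083 = 0.73182 mol → 0.73182 mol Si, 1.46364 mol O.
Total oxygen = 2.90746 mol. Normalization factor = 12/2.90746 = 4.12731.
Si per 12 O = 0.73182 × 4.12731 = 3.020.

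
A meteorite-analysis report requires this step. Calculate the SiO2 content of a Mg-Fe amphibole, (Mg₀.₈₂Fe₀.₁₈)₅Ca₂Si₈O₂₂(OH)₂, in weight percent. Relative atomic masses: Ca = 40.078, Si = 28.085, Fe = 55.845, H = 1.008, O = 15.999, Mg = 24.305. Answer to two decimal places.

57.17 wt%

Formula mass = 840.739 g/mol.
8 Si → 8.0000 mol SiO2 per formula unit; M(SiO2) = 60.083, so SiO2 mass = 480.664 g.
480.664/840.739 × 100 = 57.17 wt%.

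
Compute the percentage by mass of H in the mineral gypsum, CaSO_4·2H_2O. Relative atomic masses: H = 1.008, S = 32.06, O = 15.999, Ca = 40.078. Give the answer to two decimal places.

M(CaSO_4·2H_2O) = 172.164 g/mol.
H contributes 4 × 1.008 = 4.032 g per mole.
4.032/172.164 = 0.0234 → 2.34%.

2.34 wt%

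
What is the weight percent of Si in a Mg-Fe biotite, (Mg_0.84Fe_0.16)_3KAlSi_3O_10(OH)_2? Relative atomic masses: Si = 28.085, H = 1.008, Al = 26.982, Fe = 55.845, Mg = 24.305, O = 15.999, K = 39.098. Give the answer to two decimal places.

19.49 mass %

Molar mass of (Mg_0.84Fe_0.16)_3KAlSi_3O_10(OH)_2: 2.52·24.305 + 0.48·55.845 + 1·39.098 + 1·26.982 + 3·28.085 + 12·15.999 + 2·1.008 = 432.393 g/mol.
Mass of Si per formula unit: 3 × 28.085 = 84.255 g.
Weight fraction Si = 84.255 / 432.393 = 0.1949.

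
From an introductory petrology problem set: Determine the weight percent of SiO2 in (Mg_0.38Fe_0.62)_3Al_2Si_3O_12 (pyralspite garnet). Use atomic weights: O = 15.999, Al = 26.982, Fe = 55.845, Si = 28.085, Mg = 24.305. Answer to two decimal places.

39.03 wt%

Molar mass of (Mg_0.38Fe_0.62)_3Al_2Si_3O_12 = 1.14*24.305 + 1.86*55.845 + 2*26.982 + 3*28.085 + 12*15.999 = 461.786 g/mol.
Each formula unit contains 3 Si, equivalent to 3/1 = 3.0000 mol SiO2.
M(SiO2) = 1×28.085 + 2×15.999 = 60.083 g/mol.
Mass of SiO2 per formula unit = 3.0000 × 60.083 = 180.249 g.
SiO2 wt% = 180.249 / 461.786 × 100 = 39.03%.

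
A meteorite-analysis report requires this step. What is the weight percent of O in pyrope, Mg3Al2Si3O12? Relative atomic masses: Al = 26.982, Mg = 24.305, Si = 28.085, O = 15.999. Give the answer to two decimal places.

47.63 weight percent

Formula mass = 3×24.305 + 2×26.982 + 3×28.085 + 12×15.999 = 403.122 g/mol, of which 191.988 g is O.
So O makes up 191.988/403.122 = 0.4763 of the mass, i.e. 47.63%.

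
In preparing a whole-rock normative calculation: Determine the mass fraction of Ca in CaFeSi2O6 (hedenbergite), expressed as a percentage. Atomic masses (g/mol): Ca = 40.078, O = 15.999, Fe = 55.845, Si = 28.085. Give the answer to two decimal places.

Formula mass = 1*40.078 + 1*55.845 + 2*28.085 + 6*15.999 = 248.087 g/mol, of which 40.078 g is Ca.
So Ca makes up 40.078/248.087 = 0.1615 of the mass, i.e. 16.15%.

16.15 wt%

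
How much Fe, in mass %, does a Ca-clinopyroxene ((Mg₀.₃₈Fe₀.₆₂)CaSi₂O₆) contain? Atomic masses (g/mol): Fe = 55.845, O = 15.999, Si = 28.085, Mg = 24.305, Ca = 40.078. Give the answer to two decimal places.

M((Mg₀.₃₈Fe₀.₆₂)CaSi₂O₆) = 236.102 g/mol.
Fe contributes 0.62 × 55.845 = 34.624 g per mole.
34.624/236.102 = 0.1466 → 14.66%.

14.66 mass %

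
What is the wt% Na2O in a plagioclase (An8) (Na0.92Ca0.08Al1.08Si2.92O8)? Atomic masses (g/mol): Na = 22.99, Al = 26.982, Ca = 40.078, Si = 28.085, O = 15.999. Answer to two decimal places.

10.82 wt%

Molar mass of Na0.92Ca0.08Al1.08Si2.92O8 = 0.92·22.99 + 0.08·40.078 + 1.08·26.982 + 2.92·28.085 + 8·15.999 = 263.498 g/mol.
Each formula unit contains 0.92 Na, equivalent to 0.92/2 = 0.4600 mol Na2O.
M(Na2O) = 2×22.99 + 1×15.999 = 61.979 g/mol.
Mass of Na2O per formula unit = 0.4600 × 61.979 = 28.510 g.
Na2O wt% = 28.510 / 263.498 × 100 = 10.82%.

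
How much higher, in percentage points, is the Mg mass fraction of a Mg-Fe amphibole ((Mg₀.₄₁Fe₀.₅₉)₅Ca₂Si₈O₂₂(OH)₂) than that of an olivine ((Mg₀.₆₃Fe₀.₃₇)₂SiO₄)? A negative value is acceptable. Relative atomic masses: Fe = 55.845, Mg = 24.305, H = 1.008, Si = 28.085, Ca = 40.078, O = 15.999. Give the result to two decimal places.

Mg in (Mg₀.₄₁Fe₀.₅₉)₅Ca₂Si₈O₂₂(OH)₂: molar mass 905.396 g/mol; 2.05×24.305 = 49.825 g → 5.50 wt%.
Mg in (Mg₀.₆₃Fe₀.₃₇)₂SiO₄: molar mass 164.031 g/mol; 1.26×24.305 = 30.624 g → 18.67 wt%.
Difference = 5.50 − 18.67 = -13.17 percentage points.

-13.17 percentage points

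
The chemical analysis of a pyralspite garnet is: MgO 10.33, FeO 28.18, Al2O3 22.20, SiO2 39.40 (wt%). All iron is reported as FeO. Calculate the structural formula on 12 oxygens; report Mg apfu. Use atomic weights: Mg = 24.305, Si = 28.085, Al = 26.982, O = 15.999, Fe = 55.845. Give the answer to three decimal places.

1.177 Mg apfu

MgO (M=40.304): mol = 0.25630; Mg = 0.25630, O = 0.25630.
FeO (M=71.844): mol = 0.39224; Fe = 0.39224, O = 0.39224.
Al2O3 (M=101.961): mol = 0.21773; Al = 0.43546, O = 0.65319.
SiO2 (M=60.083): mol = 0.65576; Si = 0.65576, O = 1.31152.
ΣO = 2.61325; factor = 12/ΣO = 4.59198.
Mg apfu = 0.25630 × 4.59198 = 1.177.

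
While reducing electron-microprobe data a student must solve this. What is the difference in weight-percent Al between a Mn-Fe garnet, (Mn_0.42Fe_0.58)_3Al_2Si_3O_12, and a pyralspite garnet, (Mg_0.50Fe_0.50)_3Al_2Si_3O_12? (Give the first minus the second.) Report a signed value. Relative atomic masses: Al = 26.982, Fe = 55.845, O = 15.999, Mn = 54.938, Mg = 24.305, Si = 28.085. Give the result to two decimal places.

M((Mn_0.42Fe_0.58)_3Al_2Si_3O_12) = 496.599 g/mol, so wt% Al = 53.964/496.599 × 100 = 10.87%.
M((Mg_0.50Fe_0.50)_3Al_2Si_3O_12) = 450.432 g/mol, so wt% Al = 53.964/450.432 × 100 = 11.98%.
10.87 − 11.98 = -1.11 pp.

-1.11 percentage points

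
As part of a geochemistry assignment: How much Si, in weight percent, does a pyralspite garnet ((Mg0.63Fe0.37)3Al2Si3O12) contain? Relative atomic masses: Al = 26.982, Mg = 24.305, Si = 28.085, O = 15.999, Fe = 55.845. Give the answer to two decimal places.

19.23 weight percent

M((Mg0.63Fe0.37)3Al2Si3O12) = 438.131 g/mol.
Si contributes 3 × 28.085 = 84.255 g per mole.
84.255/438.131 = 0.1923 → 19.23%.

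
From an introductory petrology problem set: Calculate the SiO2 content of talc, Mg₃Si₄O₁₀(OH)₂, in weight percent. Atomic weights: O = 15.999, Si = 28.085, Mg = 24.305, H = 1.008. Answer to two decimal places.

63.37 wt%

Formula mass = 379.259 g/mol.
4 Si → 4.0000 mol SiO2 per formula unit; M(SiO2) = 60.083, so SiO2 mass = 240.332 g.
240.332/379.259 × 100 = 63.37 wt%.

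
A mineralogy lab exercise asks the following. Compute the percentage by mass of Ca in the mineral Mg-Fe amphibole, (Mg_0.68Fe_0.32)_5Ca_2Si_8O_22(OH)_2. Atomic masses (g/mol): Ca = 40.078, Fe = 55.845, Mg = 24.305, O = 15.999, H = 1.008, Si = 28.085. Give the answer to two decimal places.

9.29 mass %

M((Mg_0.68Fe_0.32)_5Ca_2Si_8O_22(OH)_2) = 862.817 g/mol.
Ca contributes 2 × 40.078 = 80.156 g per mole.
80.156/862.817 = 0.0929 → 9.29%.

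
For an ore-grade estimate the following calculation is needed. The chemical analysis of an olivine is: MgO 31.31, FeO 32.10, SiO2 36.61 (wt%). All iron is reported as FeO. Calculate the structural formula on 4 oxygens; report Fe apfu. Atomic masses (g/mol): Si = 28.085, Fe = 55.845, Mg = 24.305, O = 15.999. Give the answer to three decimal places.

31.31 wt% MgO ÷ 40.304 g/mol = 0.77685 mol, giving 0.77685 Mg and 0.77685 O.
32.10 wt% FeO ÷ 71.844 g/mol = 0.44680 mol, giving 0.44680 Fe and 0.44680 O.
36.61 wt% SiO2 ÷ 60.083 g/mol = 0.60932 mol, giving 0.60932 Si and 1.21864 O.
Oxygen sums to 2.44229; scaling by 4/2.44229 = 1.63781 puts the formula on 4 O.
Fe: 0.44680 × 1.63781 = 0.732 atoms per formula unit.

0.732 Fe apfu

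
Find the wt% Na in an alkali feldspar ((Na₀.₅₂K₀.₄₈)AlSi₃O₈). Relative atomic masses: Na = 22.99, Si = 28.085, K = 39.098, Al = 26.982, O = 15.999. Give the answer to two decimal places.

M((Na₀.₅₂K₀.₄₈)AlSi₃O₈) = 269.951 g/mol.
Na contributes 0.52 × 22.99 = 11.955 g per mole.
11.955/269.951 = 0.0443 → 4.43%.

4.43 mass %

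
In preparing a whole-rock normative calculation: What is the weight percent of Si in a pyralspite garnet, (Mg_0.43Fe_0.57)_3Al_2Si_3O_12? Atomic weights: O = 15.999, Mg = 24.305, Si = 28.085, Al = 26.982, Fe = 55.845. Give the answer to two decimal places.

Formula mass = 1.29×24.305 + 1.71×55.845 + 2×26.982 + 3×28.085 + 12×15.999 = 457.055 g/mol, of which 84.255 g is Si.
So Si makes up 84.255/457.055 = 0.1843 of the mass, i.e. 18.43%.

18.43 wt%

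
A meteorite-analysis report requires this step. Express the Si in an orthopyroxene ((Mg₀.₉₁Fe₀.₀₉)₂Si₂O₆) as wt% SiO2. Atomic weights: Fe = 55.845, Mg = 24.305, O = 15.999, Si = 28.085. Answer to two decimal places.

58.21 wt%

Molar mass of (Mg₀.₉₁Fe₀.₀₉)₂Si₂O₆ = 1.82×24.305 + 0.18×55.845 + 2×28.085 + 6×15.999 = 206.451 g/mol.
Each formula unit contains 2 Si, equivalent to 2/1 = 2.0000 mol SiO2.
M(SiO2) = 1×28.085 + 2×15.999 = 60.083 g/mol.
Mass of SiO2 per formula unit = 2.0000 × 60.083 = 120.166 g.
SiO2 wt% = 120.166 / 206.451 × 100 = 58.21%.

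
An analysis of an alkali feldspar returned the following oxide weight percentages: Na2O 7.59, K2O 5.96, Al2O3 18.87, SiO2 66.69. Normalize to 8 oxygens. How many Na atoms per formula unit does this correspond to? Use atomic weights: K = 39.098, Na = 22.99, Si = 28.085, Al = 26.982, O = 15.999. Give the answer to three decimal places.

0.662 Na apfu

Na2O: 7.59/61.979 = 0.12246 mol → 0.24492 mol Na, 0.12246 mol O.
K2O: 5.96/94.195 = 0.06327 mol → 0.12654 mol K, 0.06327 mol O.
Al2O3: 18.87/101.961 = 0.18507 mol → 0.37014 mol Al, 0.55521 mol O.
SiO2: 66.69/60.083 = 1.10996 mol → 1.10996 mol Si, 2.21992 mol O.
Total oxygen = 2.96086 mol. Normalization factor = 8/2.96086 = 2.70192.
Na per 8 O = 0.24492 × 2.70192 = 0.662.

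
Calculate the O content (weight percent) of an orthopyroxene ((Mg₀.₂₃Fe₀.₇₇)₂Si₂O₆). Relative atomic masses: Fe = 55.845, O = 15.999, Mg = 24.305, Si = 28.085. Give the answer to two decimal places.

Formula mass = 0.46*24.305 + 1.54*55.845 + 2*28.085 + 6*15.999 = 249.346 g/mol, of which 95.994 g is O.
So O makes up 95.994/249.346 = 0.3850 of the mass, i.e. 38.50%.

38.50 weight percent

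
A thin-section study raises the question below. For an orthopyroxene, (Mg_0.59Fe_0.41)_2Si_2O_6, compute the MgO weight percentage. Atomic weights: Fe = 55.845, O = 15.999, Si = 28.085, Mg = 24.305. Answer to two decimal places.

20.98 wt%

Molar mass of (Mg_0.59Fe_0.41)_2Si_2O_6 = 1.18*24.305 + 0.82*55.845 + 2*28.085 + 6*15.999 = 226.637 g/mol.
Each formula unit contains 1.18 Mg, equivalent to 1.18/1 = 1.1800 mol MgO.
M(MgO) = 1×24.305 + 1×15.999 = 40.304 g/mol.
Mass of MgO per formula unit = 1.1800 × 40.304 = 47.559 g.
MgO wt% = 47.559 / 226.637 × 100 = 20.98%.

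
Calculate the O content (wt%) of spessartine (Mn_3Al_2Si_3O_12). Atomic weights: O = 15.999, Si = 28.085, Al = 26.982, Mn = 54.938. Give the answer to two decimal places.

Molar mass of Mn_3Al_2Si_3O_12: 3*54.938 + 2*26.982 + 3*28.085 + 12*15.999 = 495.021 g/mol.
Mass of O per formula unit: 12 × 15.999 = 191.988 g.
Weight fraction O = 191.988 / 495.021 = 0.3878.

38.78 wt%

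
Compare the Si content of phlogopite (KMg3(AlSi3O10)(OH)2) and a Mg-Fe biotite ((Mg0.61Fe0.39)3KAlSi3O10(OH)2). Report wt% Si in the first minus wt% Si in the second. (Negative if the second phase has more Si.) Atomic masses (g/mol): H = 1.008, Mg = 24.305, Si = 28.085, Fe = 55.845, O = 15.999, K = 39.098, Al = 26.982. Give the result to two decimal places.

Si in KMg3(AlSi3O10)(OH)2: molar mass 417.254 g/mol; 3×28.085 = 84.255 g → 20.19 wt%.
Si in (Mg0.61Fe0.39)3KAlSi3O10(OH)2: molar mass 454.156 g/mol; 3×28.085 = 84.255 g → 18.55 wt%.
Difference = 20.19 − 18.55 = 1.64 percentage points.

1.64 percentage points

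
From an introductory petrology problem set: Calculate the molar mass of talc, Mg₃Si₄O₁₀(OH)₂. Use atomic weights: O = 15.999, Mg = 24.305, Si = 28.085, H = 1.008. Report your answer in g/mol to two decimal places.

The formula mass is the sum 3(24.305) + 4(28.085) + 12(15.999) + 2(1.008).

379.26 g/mol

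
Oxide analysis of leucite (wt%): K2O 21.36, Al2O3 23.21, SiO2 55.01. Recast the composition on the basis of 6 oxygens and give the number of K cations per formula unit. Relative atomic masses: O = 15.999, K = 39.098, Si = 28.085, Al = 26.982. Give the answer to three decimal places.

0.993 K apfu

K2O (M=94.195): mol = 0.22676; K = 0.45352, O = 0.22676.
Al2O3 (M=101.961): mol = 0.22764; Al = 0.45528, O = 0.68292.
SiO2 (M=60.083): mol = 0.91557; Si = 0.91557, O = 1.83114.
ΣO = 2.74082; factor = 6/ΣO = 2.18913.
K apfu = 0.45352 × 2.18913 = 0.993.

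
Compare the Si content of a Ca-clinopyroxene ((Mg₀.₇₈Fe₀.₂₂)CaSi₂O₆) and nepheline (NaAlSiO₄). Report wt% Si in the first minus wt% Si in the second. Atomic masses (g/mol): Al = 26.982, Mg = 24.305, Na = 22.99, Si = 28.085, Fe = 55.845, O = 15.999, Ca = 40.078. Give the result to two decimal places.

5.36 percentage points

Si in (Mg₀.₇₈Fe₀.₂₂)CaSi₂O₆: molar mass 223.486 g/mol; 2×28.085 = 56.170 g → 25.13 wt%.
Si in NaAlSiO₄: molar mass 142.053 g/mol; 1×28.085 = 28.085 g → 19.77 wt%.
Difference = 25.13 − 19.77 = 5.36 percentage points.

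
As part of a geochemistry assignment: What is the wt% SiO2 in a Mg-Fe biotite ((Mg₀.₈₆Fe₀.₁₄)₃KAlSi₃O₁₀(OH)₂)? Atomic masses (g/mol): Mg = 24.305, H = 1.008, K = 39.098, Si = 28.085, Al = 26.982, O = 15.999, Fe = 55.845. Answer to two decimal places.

41.87 wt%

M((Mg₀.₈₆Fe₀.₁₄)₃KAlSi₃O₁₀(OH)₂) = 430.501 g/mol; M(SiO2) = 60.083 g/mol.
Moles SiO2 per formula unit = 3 Si ÷ 1 = 3.0000.
SiO2 fraction = (3.0000 × 60.083) / 430.501 = 180.249/430.501 = 0.4187.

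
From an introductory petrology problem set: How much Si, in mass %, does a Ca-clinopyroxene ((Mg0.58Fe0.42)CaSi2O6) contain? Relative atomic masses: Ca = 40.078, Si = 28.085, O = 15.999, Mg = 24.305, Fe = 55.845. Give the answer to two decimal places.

Molar mass of (Mg0.58Fe0.42)CaSi2O6: 0.58×24.305 + 0.42×55.845 + 1×40.078 + 2×28.085 + 6×15.999 = 229.794 g/mol.
Mass of Si per formula unit: 2 × 28.085 = 56.170 g.
Weight fraction Si = 56.170 / 229.794 = 0.2444.

24.44 mass %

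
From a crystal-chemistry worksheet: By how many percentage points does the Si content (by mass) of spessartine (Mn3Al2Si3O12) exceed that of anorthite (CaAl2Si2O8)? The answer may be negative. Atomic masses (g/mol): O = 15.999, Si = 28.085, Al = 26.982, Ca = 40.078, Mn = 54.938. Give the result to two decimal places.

M(Mn3Al2Si3O12) = 495.021 g/mol, so wt% Si = 84.255/495.021 × 100 = 17.02%.
M(CaAl2Si2O8) = 278.204 g/mol, so wt% Si = 56.170/278.204 × 100 = 20.19%.
17.02 − 20.19 = -3.17 pp.

-3.17 percentage points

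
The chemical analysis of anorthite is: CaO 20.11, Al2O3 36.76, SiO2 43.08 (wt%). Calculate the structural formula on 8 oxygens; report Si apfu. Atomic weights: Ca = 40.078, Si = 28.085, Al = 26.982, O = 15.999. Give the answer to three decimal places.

1.996 Si apfu

CaO (M=56.077): mol = 0.35861; Ca = 0.35861, O = 0.35861.
Al2O3 (M=101.961): mol = 0.36053; Al = 0.72106, O = 1.08159.
SiO2 (M=60.083): mol = 0.71701; Si = 0.71701, O = 1.43402.
ΣO = 2.87422; factor = 8/ΣO = 2.78336.
Si apfu = 0.71701 × 2.78336 = 1.996.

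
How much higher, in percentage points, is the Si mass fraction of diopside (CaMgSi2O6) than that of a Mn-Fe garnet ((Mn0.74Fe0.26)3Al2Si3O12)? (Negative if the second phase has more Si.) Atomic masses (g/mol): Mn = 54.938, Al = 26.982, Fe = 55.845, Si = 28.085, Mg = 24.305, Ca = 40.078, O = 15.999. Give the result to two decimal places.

8.94 percentage points

Si in CaMgSi2O6: molar mass 216.547 g/mol; 2×28.085 = 56.170 g → 25.94 wt%.
Si in (Mn0.74Fe0.26)3Al2Si3O12: molar mass 495.728 g/mol; 3×28.085 = 84.255 g → 17.00 wt%.
Difference = 25.94 − 17.00 = 8.94 percentage points.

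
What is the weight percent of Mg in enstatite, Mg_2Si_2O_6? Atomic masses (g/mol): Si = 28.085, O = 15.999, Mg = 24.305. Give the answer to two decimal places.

Formula mass = 2*24.305 + 2*28.085 + 6*15.999 = 200.774 g/mol, of which 48.610 g is Mg.
So Mg makes up 48.610/200.774 = 0.2421 of the mass, i.e. 24.21%.

24.21 weight percent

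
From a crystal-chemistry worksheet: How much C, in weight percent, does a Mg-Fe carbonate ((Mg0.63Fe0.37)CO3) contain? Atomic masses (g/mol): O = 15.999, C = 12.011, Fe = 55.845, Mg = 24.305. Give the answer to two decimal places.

Formula mass = 0.63×24.305 + 0.37×55.845 + 1×12.011 + 3×15.999 = 95.983 g/mol, of which 12.011 g is C.
So C makes up 12.011/95.983 = 0.1251 of the mass, i.e. 12.51%.

12.51 weight percent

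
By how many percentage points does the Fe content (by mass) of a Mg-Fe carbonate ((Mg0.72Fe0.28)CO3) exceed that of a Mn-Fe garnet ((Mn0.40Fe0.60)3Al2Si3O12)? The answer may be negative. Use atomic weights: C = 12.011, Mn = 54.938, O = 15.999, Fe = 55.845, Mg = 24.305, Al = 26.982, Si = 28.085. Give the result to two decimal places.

M((Mg0.72Fe0.28)CO3) = 93.144 g/mol, so wt% Fe = 15.637/93.144 × 100 = 16.79%.
M((Mn0.40Fe0.60)3Al2Si3O12) = 496.654 g/mol, so wt% Fe = 100.521/496.654 × 100 = 20.24%.
16.79 − 20.24 = -3.45 pp.

-3.45 percentage points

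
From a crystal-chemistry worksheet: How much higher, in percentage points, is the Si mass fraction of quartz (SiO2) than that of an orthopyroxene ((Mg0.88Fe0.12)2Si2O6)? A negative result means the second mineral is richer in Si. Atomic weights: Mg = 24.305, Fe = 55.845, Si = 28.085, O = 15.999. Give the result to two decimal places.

19.78 percentage points

First mineral: 28.085 g Si in 60.083 g formula = 46.74 wt% Si.
Second mineral: 56.170 g Si in 208.344 g formula = 26.96 wt% Si.
46.74% − 26.96% gives a difference of 19.78 percentage points.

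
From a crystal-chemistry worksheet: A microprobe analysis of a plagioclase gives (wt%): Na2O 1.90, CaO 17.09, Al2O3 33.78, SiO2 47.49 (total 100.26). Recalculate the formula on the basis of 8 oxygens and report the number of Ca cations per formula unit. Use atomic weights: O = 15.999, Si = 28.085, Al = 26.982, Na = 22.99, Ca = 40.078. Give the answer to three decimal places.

0.838 Ca apfu

Na2O: 1.90/61.979 = 0.03066 mol → 0.06132 mol Na, 0.03066 mol O.
CaO: 17.09/56.077 = 0.30476 mol → 0.30476 mol Ca, 0.30476 mol O.
Al2O3: 33.78/101.961 = 0.33130 mol → 0.66260 mol Al, 0.99390 mol O.
SiO2: 47.49/60.083 = 0.79041 mol → 0.79041 mol Si, 1.58082 mol O.
Total oxygen = 2.91014 mol. Normalization factor = 8/2.91014 = 2.74901.
Ca per 8 O = 0.30476 × 2.74901 = 0.838.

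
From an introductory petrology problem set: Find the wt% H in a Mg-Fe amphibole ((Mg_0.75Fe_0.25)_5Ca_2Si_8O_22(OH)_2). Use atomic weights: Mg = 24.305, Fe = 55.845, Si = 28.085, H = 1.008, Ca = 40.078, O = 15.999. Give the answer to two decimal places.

M((Mg_0.75Fe_0.25)_5Ca_2Si_8O_22(OH)_2) = 851.778 g/mol.
H contributes 2 × 1.008 = 2.016 g per mole.
2.016/851.778 = 0.0024 → 0.24%.

0.24 wt%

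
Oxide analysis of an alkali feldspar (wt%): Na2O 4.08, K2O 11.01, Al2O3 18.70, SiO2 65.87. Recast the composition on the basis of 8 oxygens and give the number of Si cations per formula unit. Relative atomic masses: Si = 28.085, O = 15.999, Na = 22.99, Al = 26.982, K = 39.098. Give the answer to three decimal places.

4.08 wt% Na2O ÷ 61.979 g/mol = 0.06583 mol, giving 0.13166 Na and 0.06583 O.
11.01 wt% K2O ÷ 94.195 g/mol = 0.11689 mol, giving 0.23378 K and 0.11689 O.
18.70 wt% Al2O3 ÷ 101.961 g/mol = 0.18340 mol, giving 0.36680 Al and 0.55020 O.
65.87 wt% SiO2 ÷ 60.083 g/mol = 1.09632 mol, giving 1.09632 Si and 2.19264 O.
Oxygen sums to 2.92556; scaling by 8/2.92556 = 2.73452 puts the formula on 8 O.
Si: 1.09632 × 2.73452 = 2.998 atoms per formula unit.

2.998 Si apfu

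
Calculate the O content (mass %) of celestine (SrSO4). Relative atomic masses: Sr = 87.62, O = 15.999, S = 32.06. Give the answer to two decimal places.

Molar mass of SrSO4: 1·87.62 + 1·32.06 + 4·15.999 = 183.676 g/mol.
Mass of O per formula unit: 4 × 15.999 = 63.996 g.
Weight fraction O = 63.996 / 183.676 = 0.3484.

34.84 mass %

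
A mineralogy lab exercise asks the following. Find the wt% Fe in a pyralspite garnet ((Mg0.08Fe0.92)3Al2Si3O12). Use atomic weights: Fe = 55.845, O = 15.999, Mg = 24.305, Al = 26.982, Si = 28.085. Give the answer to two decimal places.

31.44 wt%

M((Mg0.08Fe0.92)3Al2Si3O12) = 490.172 g/mol.
Fe contributes 2.76 × 55.845 = 154.132 g per mole.
154.132/490.172 = 0.3144 → 31.44%.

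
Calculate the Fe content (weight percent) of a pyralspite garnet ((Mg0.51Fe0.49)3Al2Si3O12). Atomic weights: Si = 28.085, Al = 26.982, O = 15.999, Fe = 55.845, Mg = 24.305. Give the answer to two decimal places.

18.26 weight percent

M((Mg0.51Fe0.49)3Al2Si3O12) = 449.486 g/mol.
Fe contributes 1.47 × 55.845 = 82.092 g per mole.
82.092/449.486 = 0.1826 → 18.26%.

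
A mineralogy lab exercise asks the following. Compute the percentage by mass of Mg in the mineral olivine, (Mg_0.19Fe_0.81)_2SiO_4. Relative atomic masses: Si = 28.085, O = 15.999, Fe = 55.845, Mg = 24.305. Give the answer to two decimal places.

4.82 wt%

Molar mass of (Mg_0.19Fe_0.81)_2SiO_4: 0.38·24.305 + 1.62·55.845 + 1·28.085 + 4·15.999 = 191.786 g/mol.
Mass of Mg per formula unit: 0.38 × 24.305 = 9.236 g.
Weight fraction Mg = 9.236 / 191.786 = 0.0482.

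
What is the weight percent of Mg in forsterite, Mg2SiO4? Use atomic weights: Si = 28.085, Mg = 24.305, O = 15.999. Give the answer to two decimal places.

M(Mg2SiO4) = 140.691 g/mol.
Mg contributes 2 × 24.305 = 48.610 g per mole.
48.610/140.691 = 0.3455 → 34.55%.

34.55 weight percent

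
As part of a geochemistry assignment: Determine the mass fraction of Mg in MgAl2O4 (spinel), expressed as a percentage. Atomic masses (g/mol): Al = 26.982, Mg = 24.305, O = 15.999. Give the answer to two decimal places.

Molar mass of MgAl2O4: 1×24.305 + 2×26.982 + 4×15.999 = 142.265 g/mol.
Mass of Mg per formula unit: 1 × 24.305 = 24.305 g.
Weight fraction Mg = 24.305 / 142.265 = 0.1708.

17.08 weight percent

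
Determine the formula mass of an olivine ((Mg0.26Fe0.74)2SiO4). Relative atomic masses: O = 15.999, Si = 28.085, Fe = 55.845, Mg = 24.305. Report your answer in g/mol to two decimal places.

Mg: 0.52 × 24.305 = 12.6386
Fe: 1.48 × 55.845 = 82.6506
Si: 1 × 28.085 = 28.0850
O: 4 × 15.999 = 63.9960
Summing the contributions gives the formula mass.

187.37 g/mol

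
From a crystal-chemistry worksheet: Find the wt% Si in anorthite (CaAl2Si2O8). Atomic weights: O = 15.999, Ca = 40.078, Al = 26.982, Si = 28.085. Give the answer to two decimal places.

20.19 weight percent

Molar mass of CaAl2Si2O8: 1×40.078 + 2×26.982 + 2×28.085 + 8×15.999 = 278.204 g/mol.
Mass of Si per formula unit: 2 × 28.085 = 56.170 g.
Weight fraction Si = 56.170 / 278.204 = 0.2019.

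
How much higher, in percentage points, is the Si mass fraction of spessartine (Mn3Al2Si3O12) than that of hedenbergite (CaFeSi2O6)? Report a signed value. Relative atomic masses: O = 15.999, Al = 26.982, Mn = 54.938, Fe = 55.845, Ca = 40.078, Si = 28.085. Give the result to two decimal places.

-5.62 percentage points

M(Mn3Al2Si3O12) = 495.021 g/mol, so wt% Si = 84.255/495.021 × 100 = 17.02%.
M(CaFeSi2O6) = 248.087 g/mol, so wt% Si = 56.170/248.087 × 100 = 22.64%.
17.02 − 22.64 = -5.62 pp.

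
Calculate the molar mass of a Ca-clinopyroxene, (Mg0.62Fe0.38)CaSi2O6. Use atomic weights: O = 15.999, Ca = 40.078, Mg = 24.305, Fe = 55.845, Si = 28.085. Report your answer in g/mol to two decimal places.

The formula mass is the sum 0.62*24.305 + 0.38*55.845 + 1*40.078 + 2*28.085 + 6*15.999.

228.53 g/mol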